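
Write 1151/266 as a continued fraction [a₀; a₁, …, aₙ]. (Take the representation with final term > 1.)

[4; 3, 17, 2, 2]

1151 = 4*266 + 87
266 = 3*87 + 5
87 = 17*5 + 2
5 = 2*2 + 1
2 = 2*1 + 0  (stop)
So 1151/266 = [4; 3, 17, 2, 2].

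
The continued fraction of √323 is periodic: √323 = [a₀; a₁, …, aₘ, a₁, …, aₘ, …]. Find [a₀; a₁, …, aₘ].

[17; 1, 34]

a₀ = ⌊√323⌋ = 17.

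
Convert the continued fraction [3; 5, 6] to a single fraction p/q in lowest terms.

Fold from the inside: start with 6/1.
  5 + 1/6 = 31/6
  3 + 6/31 = 99/31

99/31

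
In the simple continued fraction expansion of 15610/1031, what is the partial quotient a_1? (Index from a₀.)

7

15610 = 15·1031 + 145   →  a_0 = 15
1031 = 7·145 + 16   →  a_1 = 7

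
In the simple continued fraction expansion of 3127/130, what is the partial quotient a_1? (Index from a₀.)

3127 = 24·130 + 7   →  a_0 = 24
130 = 18·7 + 4   →  a_1 = 18

18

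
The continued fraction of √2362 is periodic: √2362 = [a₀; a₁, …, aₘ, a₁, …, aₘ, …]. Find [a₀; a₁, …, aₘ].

[48; 1, 1, 1, 1, 96]

a₀ = ⌊√2362⌋ = 48.
With m₀=0, d₀=1 and mₖ₊₁ = dₖaₖ − mₖ, dₖ₊₁ = (n − mₖ₊₁²)/dₖ, aₖ₊₁ = ⌊(a₀+mₖ₊₁)/dₖ₊₁⌋:
  k=1: m=48, d=58, a=1
  k=2: m=10, d=39, a=1
  k=3: m=29, d=39, a=1
  k=4: m=10, d=58, a=1
  k=5: m=48, d=1, a=96
d=1 and a=2a₀=96 at k=5, so the next step gives (m, d) = (48, 58) again — its k=1 value — and the period has length 5.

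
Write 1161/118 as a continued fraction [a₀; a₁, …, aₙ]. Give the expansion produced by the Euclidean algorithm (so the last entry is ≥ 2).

1161 = 9·118 + 99
118 = 1·99 + 19
99 = 5·19 + 4
19 = 4·4 + 3
4 = 1·3 + 1
3 = 3·1 + 0  (stop)
So 1161/118 = [9; 1, 5, 4, 1, 3].

[9; 1, 5, 4, 1, 3]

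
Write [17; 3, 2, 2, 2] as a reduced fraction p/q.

Fold from the inside: start with 2/1.
  2 + 1/2 = 5/2
  2 + 2/5 = 12/5
  3 + 5/12 = 41/12
  17 + 12/41 = 709/41

709/41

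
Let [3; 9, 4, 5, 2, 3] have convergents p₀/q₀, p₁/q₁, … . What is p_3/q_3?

603/194

Using pₖ = aₖpₖ₋₁ + pₖ₋₂, qₖ = aₖqₖ₋₁ + qₖ₋₂ (with p₋₁=1, p₋₂=0, q₋₁=0, q₋₂=1):
  k=0: a=3, p=3, q=1
  k=1: a=9, p=28, q=9
  k=2: a=4, p=115, q=37
  k=3: a=5, p=603, q=194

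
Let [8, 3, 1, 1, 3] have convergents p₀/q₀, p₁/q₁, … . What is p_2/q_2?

33/4

Using pₖ = aₖpₖ₋₁ + pₖ₋₂, qₖ = aₖqₖ₋₁ + qₖ₋₂ (with p₋₁=1, p₋₂=0, q₋₁=0, q₋₂=1):
  k=0: a=8, p=8, q=1
  k=1: a=3, p=25, q=3
  k=2: a=1, p=33, q=4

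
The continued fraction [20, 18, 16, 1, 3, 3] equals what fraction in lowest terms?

Fold from the inside: start with 3/1.
  3 + 1/3 = 10/3
  1 + 3/10 = 13/10
  16 + 10/13 = 218/13
  18 + 13/218 = 3937/218
  20 + 218/3937 = 78958/3937

78958/3937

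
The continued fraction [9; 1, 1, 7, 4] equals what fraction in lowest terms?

591/62

Using pₖ = aₖpₖ₋₁ + pₖ₋₂ and qₖ = aₖqₖ₋₁ + qₖ₋₂:
  k=0: a=9, p=9, q=1
  k=1: a=1, p=10, q=1
  k=2: a=1, p=19, q=2
  k=3: a=7, p=143, q=15
  k=4: a=4, p=591, q=62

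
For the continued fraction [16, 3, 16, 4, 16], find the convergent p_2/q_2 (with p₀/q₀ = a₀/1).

800/49

Using pₖ = aₖpₖ₋₁ + pₖ₋₂, qₖ = aₖqₖ₋₁ + qₖ₋₂ (with p₋₁=1, p₋₂=0, q₋₁=0, q₋₂=1):
  k=0: a=16, p=16, q=1
  k=1: a=3, p=49, q=3
  k=2: a=16, p=800, q=49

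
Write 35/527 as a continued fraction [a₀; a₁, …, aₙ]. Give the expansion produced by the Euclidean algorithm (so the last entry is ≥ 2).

35 = 0×527 + 35
527 = 15×35 + 2
35 = 17×2 + 1
2 = 2×1 + 0  (stop)
So 35/527 = [0; 15, 17, 2].

[0; 15, 17, 2]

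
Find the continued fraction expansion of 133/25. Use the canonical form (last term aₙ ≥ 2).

133 = 5×25 + 8
25 = 3×8 + 1
8 = 8×1 + 0  (stop)
So 133/25 = [5; 3, 8].

[5; 3, 8]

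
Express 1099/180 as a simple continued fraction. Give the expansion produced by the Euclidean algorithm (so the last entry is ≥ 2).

[6; 9, 2, 9]

1099 = 6×180 + 19
180 = 9×19 + 9
19 = 2×9 + 1
9 = 9×1 + 0  (stop)
So 1099/180 = [6; 9, 2, 9].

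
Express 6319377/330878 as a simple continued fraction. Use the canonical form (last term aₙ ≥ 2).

[19; 10, 8, 3, 11, 19, 6]

6319377 = 19×330878 + 32695
330878 = 10×32695 + 3928
32695 = 8×3928 + 1271
3928 = 3×1271 + 115
1271 = 11×115 + 6
115 = 19×6 + 1
6 = 6×1 + 0  (stop)
So 6319377/330878 = [19; 10, 8, 3, 11, 19, 6].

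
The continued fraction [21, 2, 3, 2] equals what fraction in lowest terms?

Fold from the inside: start with 2/1.
  3 + 1/2 = 7/2
  2 + 2/7 = 16/7
  21 + 7/16 = 343/16

343/16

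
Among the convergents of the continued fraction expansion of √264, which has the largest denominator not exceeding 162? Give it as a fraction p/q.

2096/129

√264 = [16; 4, 32, …] (period length 2).
Convergents:
  p_0/q_0 = 16/1
  p_1/q_1 = 65/4
  p_2/q_2 = 2096/129
  p_3/q_3 = 8449/520
q_2 = 129 ≤ 162 < 520 = q_3, so the answer is 2096/129.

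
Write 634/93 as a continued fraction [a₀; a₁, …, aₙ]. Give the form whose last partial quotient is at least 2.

[6; 1, 4, 2, 8]

634 = 6*93 + 76
93 = 1*76 + 17
76 = 4*17 + 8
17 = 2*8 + 1
8 = 8*1 + 0  (stop)
So 634/93 = [6; 1, 4, 2, 8].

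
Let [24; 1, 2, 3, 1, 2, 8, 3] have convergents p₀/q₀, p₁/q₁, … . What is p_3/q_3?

Using pₖ = aₖpₖ₋₁ + pₖ₋₂, qₖ = aₖqₖ₋₁ + qₖ₋₂ (with p₋₁=1, p₋₂=0, q₋₁=0, q₋₂=1):
  k=0: a=24, p=24, q=1
  k=1: a=1, p=25, q=1
  k=2: a=2, p=74, q=3
  k=3: a=3, p=247, q=10

247/10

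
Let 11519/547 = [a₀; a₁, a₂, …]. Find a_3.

1

11519 = 21·547 + 32   →  a_0 = 21
547 = 17·32 + 3   →  a_1 = 17
32 = 10·3 + 2   →  a_2 = 10
3 = 1·2 + 1   →  a_3 = 1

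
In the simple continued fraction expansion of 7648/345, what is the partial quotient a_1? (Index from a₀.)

5

7648 = 22·345 + 58   →  a_0 = 22
345 = 5·58 + 55   →  a_1 = 5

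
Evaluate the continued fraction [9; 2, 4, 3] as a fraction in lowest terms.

274/29

Fold from the inside: start with 3/1.
  4 + 1/3 = 13/3
  2 + 3/13 = 29/13
  9 + 13/29 = 274/29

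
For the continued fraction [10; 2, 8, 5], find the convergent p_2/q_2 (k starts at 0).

Using pₖ = aₖpₖ₋₁ + pₖ₋₂, qₖ = aₖqₖ₋₁ + qₖ₋₂ (with p₋₁=1, p₋₂=0, q₋₁=0, q₋₂=1):
  k=0: a=10, p=10, q=1
  k=1: a=2, p=21, q=2
  k=2: a=8, p=178, q=17

178/17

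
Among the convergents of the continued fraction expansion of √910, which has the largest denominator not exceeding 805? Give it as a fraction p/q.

10890/361

√910 = [30; 6, 60, …] (period length 2).
Convergents:
  p_0/q_0 = 30/1
  p_1/q_1 = 181/6
  p_2/q_2 = 10890/361
  p_3/q_3 = 65521/2172
q_2 = 361 ≤ 805 < 2172 = q_3, so the answer is 10890/361.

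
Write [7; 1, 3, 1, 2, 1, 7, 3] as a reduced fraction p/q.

Using pₖ = aₖpₖ₋₁ + pₖ₋₂ and qₖ = aₖqₖ₋₁ + qₖ₋₂:
  k=0: a=7, p=7, q=1
  k=1: a=1, p=8, q=1
  k=2: a=3, p=31, q=4
  k=3: a=1, p=39, q=5
  k=4: a=2, p=109, q=14
  k=5: a=1, p=148, q=19
  k=6: a=7, p=1145, q=147
  k=7: a=3, p=3583, q=460

3583/460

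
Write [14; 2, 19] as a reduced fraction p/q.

Using pₖ = aₖpₖ₋₁ + pₖ₋₂ and qₖ = aₖqₖ₋₁ + qₖ₋₂:
  k=0: a=14, p=14, q=1
  k=1: a=2, p=29, q=2
  k=2: a=19, p=565, q=39

565/39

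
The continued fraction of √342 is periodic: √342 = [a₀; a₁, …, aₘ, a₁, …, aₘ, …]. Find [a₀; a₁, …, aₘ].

[18; 2, 36]

a₀ = ⌊√342⌋ = 18.
With m₀=0, d₀=1 and mₖ₊₁ = dₖaₖ − mₖ, dₖ₊₁ = (n − mₖ₊₁²)/dₖ, aₖ₊₁ = ⌊(a₀+mₖ₊₁)/dₖ₊₁⌋:
  k=1: m=18, d=18, a=2
  k=2: m=18, d=1, a=36
d=1 and a=2a₀=36 at k=2, so the next step gives (m, d) = (18, 18) again — its k=1 value — and the period has length 2.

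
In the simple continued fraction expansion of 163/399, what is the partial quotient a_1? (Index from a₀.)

2

163 = 0·399 + 163   →  a_0 = 0
399 = 2·163 + 73   →  a_1 = 2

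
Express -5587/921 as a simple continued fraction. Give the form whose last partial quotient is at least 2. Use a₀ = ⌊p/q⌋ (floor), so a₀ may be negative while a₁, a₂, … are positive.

-5587 = -7·921 + 860
921 = 1·860 + 61
860 = 14·61 + 6
61 = 10·6 + 1
6 = 6·1 + 0  (stop)
So -5587/921 = [-7; 1, 14, 10, 6].

[-7; 1, 14, 10, 6]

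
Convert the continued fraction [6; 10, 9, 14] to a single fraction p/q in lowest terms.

7831/1284

Using pₖ = aₖpₖ₋₁ + pₖ₋₂ and qₖ = aₖqₖ₋₁ + qₖ₋₂:
  k=0: a=6, p=6, q=1
  k=1: a=10, p=61, q=10
  k=2: a=9, p=555, q=91
  k=3: a=14, p=7831, q=1284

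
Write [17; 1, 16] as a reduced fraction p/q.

Fold from the inside: start with 16/1.
  1 + 1/16 = 17/16
  17 + 16/17 = 305/17

305/17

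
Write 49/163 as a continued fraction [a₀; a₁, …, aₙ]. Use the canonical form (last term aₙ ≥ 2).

49 = 0·163 + 49
163 = 3·49 + 16
49 = 3·16 + 1
16 = 16·1 + 0  (stop)
So 49/163 = [0; 3, 3, 16].

[0; 3, 3, 16]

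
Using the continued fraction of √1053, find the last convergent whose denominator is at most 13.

292/9

√1053 = [32; 2, 4, 2, 64, …] (period length 4).
Convergents:
  p_0/q_0 = 32/1
  p_1/q_1 = 65/2
  p_2/q_2 = 292/9
  p_3/q_3 = 649/20
q_2 = 9 ≤ 13 < 20 = q_3, so the answer is 292/9.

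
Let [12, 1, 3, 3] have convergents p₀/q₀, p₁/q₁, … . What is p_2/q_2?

Using pₖ = aₖpₖ₋₁ + pₖ₋₂, qₖ = aₖqₖ₋₁ + qₖ₋₂ (with p₋₁=1, p₋₂=0, q₋₁=0, q₋₂=1):
  k=0: a=12, p=12, q=1
  k=1: a=1, p=13, q=1
  k=2: a=3, p=51, q=4

51/4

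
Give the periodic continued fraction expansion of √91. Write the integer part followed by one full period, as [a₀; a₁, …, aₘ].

[9; 1, 1, 5, 1, 5, 1, 1, 18]

a₀ = ⌊√91⌋ = 9.
With m₀=0, d₀=1 and mₖ₊₁ = dₖaₖ − mₖ, dₖ₊₁ = (n − mₖ₊₁²)/dₖ, aₖ₊₁ = ⌊(a₀+mₖ₊₁)/dₖ₊₁⌋:
  k=1: m=9, d=10, a=1
  k=2: m=1, d=9, a=1
  k=3: m=8, d=3, a=5
  k=4: m=7, d=14, a=1
  k=5: m=7, d=3, a=5
  k=6: m=8, d=9, a=1
  k=7: m=1, d=10, a=1
  k=8: m=9, d=1, a=18
d=1 and a=2a₀=18 at k=8, so the next step gives (m, d) = (9, 10) again — its k=1 value — and the period has length 8.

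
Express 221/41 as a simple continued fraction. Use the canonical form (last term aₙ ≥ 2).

[5; 2, 1, 1, 3, 2]

221 = 5×41 + 16
41 = 2×16 + 9
16 = 1×9 + 7
9 = 1×7 + 2
7 = 3×2 + 1
2 = 2×1 + 0  (stop)
So 221/41 = [5; 2, 1, 1, 3, 2].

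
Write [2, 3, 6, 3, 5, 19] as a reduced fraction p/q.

Using pₖ = aₖpₖ₋₁ + pₖ₋₂ and qₖ = aₖqₖ₋₁ + qₖ₋₂:
  k=0: a=2, p=2, q=1
  k=1: a=3, p=7, q=3
  k=2: a=6, p=44, q=19
  k=3: a=3, p=139, q=60
  k=4: a=5, p=739, q=319
  k=5: a=19, p=14180, q=6121

14180/6121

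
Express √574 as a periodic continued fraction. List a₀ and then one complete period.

[23; 1, 22, 1, 46]

a₀ = ⌊√574⌋ = 23.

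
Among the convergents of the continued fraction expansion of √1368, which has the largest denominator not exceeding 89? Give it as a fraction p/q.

2737/74

√1368 = [36; 1, 72, …] (period length 2).
Convergents:
  p_0/q_0 = 36/1
  p_1/q_1 = 37/1
  p_2/q_2 = 2700/73
  p_3/q_3 = 2737/74
  p_4/q_4 = 199764/5401
q_3 = 74 ≤ 89 < 5401 = q_4, so the answer is 2737/74.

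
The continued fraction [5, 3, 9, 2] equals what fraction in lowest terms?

Using pₖ = aₖpₖ₋₁ + pₖ₋₂ and qₖ = aₖqₖ₋₁ + qₖ₋₂:
  k=0: a=5, p=5, q=1
  k=1: a=3, p=16, q=3
  k=2: a=9, p=149, q=28
  k=3: a=2, p=314, q=59

314/59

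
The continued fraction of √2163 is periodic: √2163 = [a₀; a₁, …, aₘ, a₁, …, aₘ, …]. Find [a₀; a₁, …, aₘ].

a₀ = ⌊√2163⌋ = 46.
With m₀=0, d₀=1 and mₖ₊₁ = dₖaₖ − mₖ, dₖ₊₁ = (n − mₖ₊₁²)/dₖ, aₖ₊₁ = ⌊(a₀+mₖ₊₁)/dₖ₊₁⌋:
  k=1: m=46, d=47, a=1
  k=2: m=1, d=46, a=1
  k=3: m=45, d=3, a=30
  k=4: m=45, d=46, a=1
  k=5: m=1, d=47, a=1
  k=6: m=46, d=1, a=92
d=1 and a=2a₀=92 at k=6, so the next step gives (m, d) = (46, 47) again — its k=1 value — and the period has length 6.

[46; 1, 1, 30, 1, 1, 92]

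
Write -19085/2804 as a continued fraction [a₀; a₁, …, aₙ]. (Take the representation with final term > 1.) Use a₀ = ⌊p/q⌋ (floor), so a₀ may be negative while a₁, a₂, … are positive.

-19085 = -7×2804 + 543
2804 = 5×543 + 89
543 = 6×89 + 9
89 = 9×9 + 8
9 = 1×8 + 1
8 = 8×1 + 0  (stop)
So -19085/2804 = [-7; 5, 6, 9, 1, 8].

[-7; 5, 6, 9, 1, 8]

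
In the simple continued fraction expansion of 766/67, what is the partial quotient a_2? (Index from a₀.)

766 = 11·67 + 29   →  a_0 = 11
67 = 2·29 + 9   →  a_1 = 2
29 = 3·9 + 2   →  a_2 = 3

3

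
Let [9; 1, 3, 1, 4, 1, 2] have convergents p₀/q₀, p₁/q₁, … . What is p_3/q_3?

Using pₖ = aₖpₖ₋₁ + pₖ₋₂, qₖ = aₖqₖ₋₁ + qₖ₋₂ (with p₋₁=1, p₋₂=0, q₋₁=0, q₋₂=1):
  k=0: a=9, p=9, q=1
  k=1: a=1, p=10, q=1
  k=2: a=3, p=39, q=4
  k=3: a=1, p=49, q=5

49/5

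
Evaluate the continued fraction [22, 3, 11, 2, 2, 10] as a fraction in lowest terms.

Using pₖ = aₖpₖ₋₁ + pₖ₋₂ and qₖ = aₖqₖ₋₁ + qₖ₋₂:
  k=0: a=22, p=22, q=1
  k=1: a=3, p=67, q=3
  k=2: a=11, p=759, q=34
  k=3: a=2, p=1585, q=71
  k=4: a=2, p=3929, q=176
  k=5: a=10, p=40875, q=1831

40875/1831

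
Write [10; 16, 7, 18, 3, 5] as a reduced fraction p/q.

Using pₖ = aₖpₖ₋₁ + pₖ₋₂ and qₖ = aₖqₖ₋₁ + qₖ₋₂:
  k=0: a=10, p=10, q=1
  k=1: a=16, p=161, q=16
  k=2: a=7, p=1137, q=113
  k=3: a=18, p=20627, q=2050
  k=4: a=3, p=63018, q=6263
  k=5: a=5, p=335717, q=33365

335717/33365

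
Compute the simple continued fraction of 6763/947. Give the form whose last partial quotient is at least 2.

[7; 7, 14, 1, 8]

6763 = 7*947 + 134
947 = 7*134 + 9
134 = 14*9 + 8
9 = 1*8 + 1
8 = 8*1 + 0  (stop)
So 6763/947 = [7; 7, 14, 1, 8].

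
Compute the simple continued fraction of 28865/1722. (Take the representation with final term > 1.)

28865 = 16·1722 + 1313
1722 = 1·1313 + 409
1313 = 3·409 + 86
409 = 4·86 + 65
86 = 1·65 + 21
65 = 3·21 + 2
21 = 10·2 + 1
2 = 2·1 + 0  (stop)
So 28865/1722 = [16; 1, 3, 4, 1, 3, 10, 2].

[16; 1, 3, 4, 1, 3, 10, 2]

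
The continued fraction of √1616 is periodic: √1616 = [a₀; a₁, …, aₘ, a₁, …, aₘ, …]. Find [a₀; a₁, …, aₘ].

[40; 5, 80]

a₀ = ⌊√1616⌋ = 40.
With m₀=0, d₀=1 and mₖ₊₁ = dₖaₖ − mₖ, dₖ₊₁ = (n − mₖ₊₁²)/dₖ, aₖ₊₁ = ⌊(a₀+mₖ₊₁)/dₖ₊₁⌋:
  k=1: m=40, d=16, a=5
  k=2: m=40, d=1, a=80
d=1 and a=2a₀=80 at k=2, so the next step gives (m, d) = (40, 16) again — its k=1 value — and the period has length 2.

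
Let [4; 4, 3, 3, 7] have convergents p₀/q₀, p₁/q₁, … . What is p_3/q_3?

182/43

Using pₖ = aₖpₖ₋₁ + pₖ₋₂, qₖ = aₖqₖ₋₁ + qₖ₋₂ (with p₋₁=1, p₋₂=0, q₋₁=0, q₋₂=1):
  k=0: a=4, p=4, q=1
  k=1: a=4, p=17, q=4
  k=2: a=3, p=55, q=13
  k=3: a=3, p=182, q=43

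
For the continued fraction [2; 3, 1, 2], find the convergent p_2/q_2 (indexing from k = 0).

Using pₖ = aₖpₖ₋₁ + pₖ₋₂, qₖ = aₖqₖ₋₁ + qₖ₋₂ (with p₋₁=1, p₋₂=0, q₋₁=0, q₋₂=1):
  k=0: a=2, p=2, q=1
  k=1: a=3, p=7, q=3
  k=2: a=1, p=9, q=4

9/4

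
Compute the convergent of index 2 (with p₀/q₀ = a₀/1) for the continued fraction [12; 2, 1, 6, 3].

37/3

Using pₖ = aₖpₖ₋₁ + pₖ₋₂, qₖ = aₖqₖ₋₁ + qₖ₋₂ (with p₋₁=1, p₋₂=0, q₋₁=0, q₋₂=1):
  k=0: a=12, p=12, q=1
  k=1: a=2, p=25, q=2
  k=2: a=1, p=37, q=3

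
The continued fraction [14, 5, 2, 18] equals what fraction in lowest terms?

Fold from the inside: start with 18/1.
  2 + 1/18 = 37/18
  5 + 18/37 = 203/37
  14 + 37/203 = 2879/203

2879/203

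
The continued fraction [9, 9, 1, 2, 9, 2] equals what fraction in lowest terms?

Fold from the inside: start with 2/1.
  9 + 1/2 = 19/2
  2 + 2/19 = 40/19
  1 + 19/40 = 59/40
  9 + 40/59 = 571/59
  9 + 59/571 = 5198/571

5198/571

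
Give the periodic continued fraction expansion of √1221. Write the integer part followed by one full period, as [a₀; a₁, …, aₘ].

[34; 1, 16, 2, 16, 1, 68]

a₀ = ⌊√1221⌋ = 34.
With m₀=0, d₀=1 and mₖ₊₁ = dₖaₖ − mₖ, dₖ₊₁ = (n − mₖ₊₁²)/dₖ, aₖ₊₁ = ⌊(a₀+mₖ₊₁)/dₖ₊₁⌋:
  k=1: m=34, d=65, a=1
  k=2: m=31, d=4, a=16
  k=3: m=33, d=33, a=2
  k=4: m=33, d=4, a=16
  k=5: m=31, d=65, a=1
  k=6: m=34, d=1, a=68
d=1 and a=2a₀=68 at k=6, so the next step gives (m, d) = (34, 65) again — its k=1 value — and the period has length 6.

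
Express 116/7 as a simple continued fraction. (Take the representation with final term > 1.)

[16; 1, 1, 3]

116 = 16·7 + 4
7 = 1·4 + 3
4 = 1·3 + 1
3 = 3·1 + 0  (stop)
So 116/7 = [16; 1, 1, 3].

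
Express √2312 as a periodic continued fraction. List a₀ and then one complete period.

[48; 12, 96]

a₀ = ⌊√2312⌋ = 48.
With m₀=0, d₀=1 and mₖ₊₁ = dₖaₖ − mₖ, dₖ₊₁ = (n − mₖ₊₁²)/dₖ, aₖ₊₁ = ⌊(a₀+mₖ₊₁)/dₖ₊₁⌋:
  k=1: m=48, d=8, a=12
  k=2: m=48, d=1, a=96
d=1 and a=2a₀=96 at k=2, so the next step gives (m, d) = (48, 8) again — its k=1 value — and the period has length 2.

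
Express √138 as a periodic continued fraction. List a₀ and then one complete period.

a₀ = ⌊√138⌋ = 11.
With m₀=0, d₀=1 and mₖ₊₁ = dₖaₖ − mₖ, dₖ₊₁ = (n − mₖ₊₁²)/dₖ, aₖ₊₁ = ⌊(a₀+mₖ₊₁)/dₖ₊₁⌋:
  k=1: m=11, d=17, a=1
  k=2: m=6, d=6, a=2
  k=3: m=6, d=17, a=1
  k=4: m=11, d=1, a=22
d=1 and a=2a₀=22 at k=4, so the next step gives (m, d) = (11, 17) again — its k=1 value — and the period has length 4.

[11; 1, 2, 1, 22]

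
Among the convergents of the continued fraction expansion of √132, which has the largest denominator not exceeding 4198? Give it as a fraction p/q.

√132 = [11; 2, 22, …] (period length 2).
Convergents:
  p_0/q_0 = 11/1
  p_1/q_1 = 23/2
  p_2/q_2 = 517/45
  p_3/q_3 = 1057/92
  p_4/q_4 = 23771/2069
  p_5/q_5 = 48599/4230
q_4 = 2069 ≤ 4198 < 4230 = q_5, so the answer is 23771/2069.

23771/2069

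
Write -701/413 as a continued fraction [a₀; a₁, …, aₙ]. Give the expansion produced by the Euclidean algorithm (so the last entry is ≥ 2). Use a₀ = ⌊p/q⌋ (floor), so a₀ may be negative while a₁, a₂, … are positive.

[-2; 3, 3, 3, 2, 5]

-701 = -2·413 + 125
413 = 3·125 + 38
125 = 3·38 + 11
38 = 3·11 + 5
11 = 2·5 + 1
5 = 5·1 + 0  (stop)
So -701/413 = [-2; 3, 3, 3, 2, 5].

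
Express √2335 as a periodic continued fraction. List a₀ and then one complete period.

[48; 3, 9, 3, 96]

a₀ = ⌊√2335⌋ = 48.
With m₀=0, d₀=1 and mₖ₊₁ = dₖaₖ − mₖ, dₖ₊₁ = (n − mₖ₊₁²)/dₖ, aₖ₊₁ = ⌊(a₀+mₖ₊₁)/dₖ₊₁⌋:
  k=1: m=48, d=31, a=3
  k=2: m=45, d=10, a=9
  k=3: m=45, d=31, a=3
  k=4: m=48, d=1, a=96
d=1 and a=2a₀=96 at k=4, so the next step gives (m, d) = (48, 31) again — its k=1 value — and the period has length 4.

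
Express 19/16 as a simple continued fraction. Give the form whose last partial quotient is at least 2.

[1; 5, 3]

19 = 1*16 + 3
16 = 5*3 + 1
3 = 3*1 + 0  (stop)
So 19/16 = [1; 5, 3].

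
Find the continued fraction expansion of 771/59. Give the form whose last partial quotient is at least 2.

[13; 14, 1, 3]

771 = 13*59 + 4
59 = 14*4 + 3
4 = 1*3 + 1
3 = 3*1 + 0  (stop)
So 771/59 = [13; 14, 1, 3].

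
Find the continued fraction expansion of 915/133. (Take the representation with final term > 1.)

915 = 6·133 + 117
133 = 1·117 + 16
117 = 7·16 + 5
16 = 3·5 + 1
5 = 5·1 + 0  (stop)
So 915/133 = [6; 1, 7, 3, 5].

[6; 1, 7, 3, 5]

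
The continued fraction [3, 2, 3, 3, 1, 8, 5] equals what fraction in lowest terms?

4618/1345

Fold from the inside: start with 5/1.
  8 + 1/5 = 41/5
  1 + 5/41 = 46/41
  3 + 41/46 = 179/46
  3 + 46/179 = 583/179
  2 + 179/583 = 1345/583
  3 + 583/1345 = 4618/1345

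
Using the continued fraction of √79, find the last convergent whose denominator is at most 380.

1431/161

√79 = [8; 1, 7, 1, 16, …] (period length 4).
Convergents:
  p_0/q_0 = 8/1
  p_1/q_1 = 9/1
  p_2/q_2 = 71/8
  p_3/q_3 = 80/9
  p_4/q_4 = 1351/152
  p_5/q_5 = 1431/161
  p_6/q_6 = 11368/1279
q_5 = 161 ≤ 380 < 1279 = q_6, so the answer is 1431/161.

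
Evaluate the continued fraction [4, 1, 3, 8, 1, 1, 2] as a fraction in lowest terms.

Fold from the inside: start with 2/1.
  1 + 1/2 = 3/2
  1 + 2/3 = 5/3
  8 + 3/5 = 43/5
  3 + 5/43 = 134/43
  1 + 43/134 = 177/134
  4 + 134/177 = 842/177

842/177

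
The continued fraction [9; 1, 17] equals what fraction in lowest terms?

Fold from the inside: start with 17/1.
  1 + 1/17 = 18/17
  9 + 17/18 = 179/18

179/18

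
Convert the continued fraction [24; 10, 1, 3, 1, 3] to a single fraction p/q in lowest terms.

Using pₖ = aₖpₖ₋₁ + pₖ₋₂ and qₖ = aₖqₖ₋₁ + qₖ₋₂:
  k=0: a=24, p=24, q=1
  k=1: a=10, p=241, q=10
  k=2: a=1, p=265, q=11
  k=3: a=3, p=1036, q=43
  k=4: a=1, p=1301, q=54
  k=5: a=3, p=4939, q=205

4939/205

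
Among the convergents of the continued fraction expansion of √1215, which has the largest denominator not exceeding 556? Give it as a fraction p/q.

17045/489

√1215 = [34; 1, 5, 1, 68, …] (period length 4).
Convergents:
  p_0/q_0 = 34/1
  p_1/q_1 = 35/1
  p_2/q_2 = 209/6
  p_3/q_3 = 244/7
  p_4/q_4 = 16801/482
  p_5/q_5 = 17045/489
  p_6/q_6 = 102026/2927
q_5 = 489 ≤ 556 < 2927 = q_6, so the answer is 17045/489.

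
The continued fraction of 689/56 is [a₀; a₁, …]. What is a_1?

689 = 12·56 + 17   →  a_0 = 12
56 = 3·17 + 5   →  a_1 = 3

3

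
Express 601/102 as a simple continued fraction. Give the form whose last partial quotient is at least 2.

601 = 5*102 + 91
102 = 1*91 + 11
91 = 8*11 + 3
11 = 3*3 + 2
3 = 1*2 + 1
2 = 2*1 + 0  (stop)
So 601/102 = [5; 1, 8, 3, 1, 2].

[5; 1, 8, 3, 1, 2]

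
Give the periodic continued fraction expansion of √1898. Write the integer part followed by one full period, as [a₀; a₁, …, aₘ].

[43; 1, 1, 3, 3, 1, 1, 86]

a₀ = ⌊√1898⌋ = 43.
With m₀=0, d₀=1 and mₖ₊₁ = dₖaₖ − mₖ, dₖ₊₁ = (n − mₖ₊₁²)/dₖ, aₖ₊₁ = ⌊(a₀+mₖ₊₁)/dₖ₊₁⌋:
  k=1: m=43, d=49, a=1
  k=2: m=6, d=38, a=1
  k=3: m=32, d=23, a=3
  k=4: m=37, d=23, a=3
  k=5: m=32, d=38, a=1
  k=6: m=6, d=49, a=1
  k=7: m=43, d=1, a=86
d=1 and a=2a₀=86 at k=7, so the next step gives (m, d) = (43, 49) again — its k=1 value — and the period has length 7.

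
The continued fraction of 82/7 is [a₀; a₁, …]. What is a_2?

82 = 11·7 + 5   →  a_0 = 11
7 = 1·5 + 2   →  a_1 = 1
5 = 2·2 + 1   →  a_2 = 2

2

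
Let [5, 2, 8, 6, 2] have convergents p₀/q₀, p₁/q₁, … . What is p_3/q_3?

569/104

Using pₖ = aₖpₖ₋₁ + pₖ₋₂, qₖ = aₖqₖ₋₁ + qₖ₋₂ (with p₋₁=1, p₋₂=0, q₋₁=0, q₋₂=1):
  k=0: a=5, p=5, q=1
  k=1: a=2, p=11, q=2
  k=2: a=8, p=93, q=17
  k=3: a=6, p=569, q=104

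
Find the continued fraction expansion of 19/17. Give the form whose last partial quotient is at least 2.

[1; 8, 2]

19 = 1·17 + 2
17 = 8·2 + 1
2 = 2·1 + 0  (stop)
So 19/17 = [1; 8, 2].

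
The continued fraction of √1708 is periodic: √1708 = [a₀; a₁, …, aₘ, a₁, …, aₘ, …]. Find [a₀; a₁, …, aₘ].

[41; 3, 20, 3, 82]

a₀ = ⌊√1708⌋ = 41.
With m₀=0, d₀=1 and mₖ₊₁ = dₖaₖ − mₖ, dₖ₊₁ = (n − mₖ₊₁²)/dₖ, aₖ₊₁ = ⌊(a₀+mₖ₊₁)/dₖ₊₁⌋:
  k=1: m=41, d=27, a=3
  k=2: m=40, d=4, a=20
  k=3: m=40, d=27, a=3
  k=4: m=41, d=1, a=82
d=1 and a=2a₀=82 at k=4, so the next step gives (m, d) = (41, 27) again — its k=1 value — and the period has length 4.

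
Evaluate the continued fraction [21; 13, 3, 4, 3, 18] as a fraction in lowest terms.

215704/10235

Using pₖ = aₖpₖ₋₁ + pₖ₋₂ and qₖ = aₖqₖ₋₁ + qₖ₋₂:
  k=0: a=21, p=21, q=1
  k=1: a=13, p=274, q=13
  k=2: a=3, p=843, q=40
  k=3: a=4, p=3646, q=173
  k=4: a=3, p=11781, q=559
  k=5: a=18, p=215704, q=10235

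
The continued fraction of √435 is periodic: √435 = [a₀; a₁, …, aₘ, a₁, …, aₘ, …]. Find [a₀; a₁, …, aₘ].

[20; 1, 5, 1, 40]

a₀ = ⌊√435⌋ = 20.
With m₀=0, d₀=1 and mₖ₊₁ = dₖaₖ − mₖ, dₖ₊₁ = (n − mₖ₊₁²)/dₖ, aₖ₊₁ = ⌊(a₀+mₖ₊₁)/dₖ₊₁⌋:
  k=1: m=20, d=35, a=1
  k=2: m=15, d=6, a=5
  k=3: m=15, d=35, a=1
  k=4: m=20, d=1, a=40
d=1 and a=2a₀=40 at k=4, so the next step gives (m, d) = (20, 35) again — its k=1 value — and the period has length 4.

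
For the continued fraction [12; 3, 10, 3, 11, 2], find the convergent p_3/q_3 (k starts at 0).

1183/96

Using pₖ = aₖpₖ₋₁ + pₖ₋₂, qₖ = aₖqₖ₋₁ + qₖ₋₂ (with p₋₁=1, p₋₂=0, q₋₁=0, q₋₂=1):
  k=0: a=12, p=12, q=1
  k=1: a=3, p=37, q=3
  k=2: a=10, p=382, q=31
  k=3: a=3, p=1183, q=96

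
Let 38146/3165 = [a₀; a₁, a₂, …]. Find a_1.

38146 = 12·3165 + 166   →  a_0 = 12
3165 = 19·166 + 11   →  a_1 = 19

19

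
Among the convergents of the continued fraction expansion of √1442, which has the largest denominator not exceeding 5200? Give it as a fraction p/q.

√1442 = [37; 1, 36, 1, 74, …] (period length 4).
Convergents:
  p_0/q_0 = 37/1
  p_1/q_1 = 38/1
  p_2/q_2 = 1405/37
  p_3/q_3 = 1443/38
  p_4/q_4 = 108187/2849
  p_5/q_5 = 109630/2887
  p_6/q_6 = 4054867/106781
q_5 = 2887 ≤ 5200 < 106781 = q_6, so the answer is 109630/2887.

109630/2887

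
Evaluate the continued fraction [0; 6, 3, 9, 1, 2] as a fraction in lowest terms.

Fold from the inside: start with 2/1.
  1 + 1/2 = 3/2
  9 + 2/3 = 29/3
  3 + 3/29 = 90/29
  6 + 29/90 = 569/90
  0 + 90/569 = 90/569

90/569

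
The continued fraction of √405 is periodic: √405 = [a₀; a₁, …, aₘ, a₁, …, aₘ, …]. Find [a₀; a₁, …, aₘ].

[20; 8, 40]

a₀ = ⌊√405⌋ = 20.
With m₀=0, d₀=1 and mₖ₊₁ = dₖaₖ − mₖ, dₖ₊₁ = (n − mₖ₊₁²)/dₖ, aₖ₊₁ = ⌊(a₀+mₖ₊₁)/dₖ₊₁⌋:
  k=1: m=20, d=5, a=8
  k=2: m=20, d=1, a=40
d=1 and a=2a₀=40 at k=2, so the next step gives (m, d) = (20, 5) again — its k=1 value — and the period has length 2.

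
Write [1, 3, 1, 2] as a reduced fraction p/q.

Using pₖ = aₖpₖ₋₁ + pₖ₋₂ and qₖ = aₖqₖ₋₁ + qₖ₋₂:
  k=0: a=1, p=1, q=1
  k=1: a=3, p=4, q=3
  k=2: a=1, p=5, q=4
  k=3: a=2, p=14, q=11

14/11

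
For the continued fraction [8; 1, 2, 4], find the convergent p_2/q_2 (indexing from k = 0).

Using pₖ = aₖpₖ₋₁ + pₖ₋₂, qₖ = aₖqₖ₋₁ + qₖ₋₂ (with p₋₁=1, p₋₂=0, q₋₁=0, q₋₂=1):
  k=0: a=8, p=8, q=1
  k=1: a=1, p=9, q=1
  k=2: a=2, p=26, q=3

26/3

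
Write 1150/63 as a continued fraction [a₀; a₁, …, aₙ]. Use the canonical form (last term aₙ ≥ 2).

[18; 3, 1, 15]

1150 = 18*63 + 16
63 = 3*16 + 15
16 = 1*15 + 1
15 = 15*1 + 0  (stop)
So 1150/63 = [18; 3, 1, 15].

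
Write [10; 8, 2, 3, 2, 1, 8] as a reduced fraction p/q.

Using pₖ = aₖpₖ₋₁ + pₖ₋₂ and qₖ = aₖqₖ₋₁ + qₖ₋₂:
  k=0: a=10, p=10, q=1
  k=1: a=8, p=81, q=8
  k=2: a=2, p=172, q=17
  k=3: a=3, p=597, q=59
  k=4: a=2, p=1366, q=135
  k=5: a=1, p=1963, q=194
  k=6: a=8, p=17070, q=1687

17070/1687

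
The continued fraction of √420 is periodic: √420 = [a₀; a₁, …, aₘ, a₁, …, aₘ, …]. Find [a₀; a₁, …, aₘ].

a₀ = ⌊√420⌋ = 20.

[20; 2, 40]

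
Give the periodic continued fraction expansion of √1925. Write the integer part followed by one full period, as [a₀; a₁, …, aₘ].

a₀ = ⌊√1925⌋ = 43.

[43; 1, 6, 1, 86]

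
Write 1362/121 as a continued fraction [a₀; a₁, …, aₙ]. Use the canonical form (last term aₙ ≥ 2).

[11; 3, 1, 9, 3]

1362 = 11*121 + 31
121 = 3*31 + 28
31 = 1*28 + 3
28 = 9*3 + 1
3 = 3*1 + 0  (stop)
So 1362/121 = [11; 3, 1, 9, 3].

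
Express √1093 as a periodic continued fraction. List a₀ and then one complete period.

a₀ = ⌊√1093⌋ = 33.
With m₀=0, d₀=1 and mₖ₊₁ = dₖaₖ − mₖ, dₖ₊₁ = (n − mₖ₊₁²)/dₖ, aₖ₊₁ = ⌊(a₀+mₖ₊₁)/dₖ₊₁⌋:
  k=1: m=33, d=4, a=16
  k=2: m=31, d=33, a=1
  k=3: m=2, d=33, a=1
  k=4: m=31, d=4, a=16
  k=5: m=33, d=1, a=66
d=1 and a=2a₀=66 at k=5, so the next step gives (m, d) = (33, 4) again — its k=1 value — and the period has length 5.

[33; 16, 1, 1, 16, 66]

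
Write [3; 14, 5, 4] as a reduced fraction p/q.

915/298

Using pₖ = aₖpₖ₋₁ + pₖ₋₂ and qₖ = aₖqₖ₋₁ + qₖ₋₂:
  k=0: a=3, p=3, q=1
  k=1: a=14, p=43, q=14
  k=2: a=5, p=218, q=71
  k=3: a=4, p=915, q=298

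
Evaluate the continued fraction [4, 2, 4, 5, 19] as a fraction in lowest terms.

Using pₖ = aₖpₖ₋₁ + pₖ₋₂ and qₖ = aₖqₖ₋₁ + qₖ₋₂:
  k=0: a=4, p=4, q=1
  k=1: a=2, p=9, q=2
  k=2: a=4, p=40, q=9
  k=3: a=5, p=209, q=47
  k=4: a=19, p=4011, q=902

4011/902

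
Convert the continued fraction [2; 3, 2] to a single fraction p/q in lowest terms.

16/7

Fold from the inside: start with 2/1.
  3 + 1/2 = 7/2
  2 + 2/7 = 16/7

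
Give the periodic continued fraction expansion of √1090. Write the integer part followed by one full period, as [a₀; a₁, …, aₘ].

a₀ = ⌊√1090⌋ = 33.

[33; 66]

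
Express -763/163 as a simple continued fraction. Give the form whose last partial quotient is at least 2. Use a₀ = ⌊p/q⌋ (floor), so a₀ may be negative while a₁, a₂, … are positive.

[-5; 3, 7, 2, 3]

-763 = -5×163 + 52
163 = 3×52 + 7
52 = 7×7 + 3
7 = 2×3 + 1
3 = 3×1 + 0  (stop)
So -763/163 = [-5; 3, 7, 2, 3].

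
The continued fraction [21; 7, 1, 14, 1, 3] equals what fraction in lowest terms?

10563/500

Fold from the inside: start with 3/1.
  1 + 1/3 = 4/3
  14 + 3/4 = 59/4
  1 + 4/59 = 63/59
  7 + 59/63 = 500/63
  21 + 63/500 = 10563/500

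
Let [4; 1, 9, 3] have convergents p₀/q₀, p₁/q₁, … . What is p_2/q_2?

Using pₖ = aₖpₖ₋₁ + pₖ₋₂, qₖ = aₖqₖ₋₁ + qₖ₋₂ (with p₋₁=1, p₋₂=0, q₋₁=0, q₋₂=1):
  k=0: a=4, p=4, q=1
  k=1: a=1, p=5, q=1
  k=2: a=9, p=49, q=10

49/10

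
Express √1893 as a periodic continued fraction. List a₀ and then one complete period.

a₀ = ⌊√1893⌋ = 43.
With m₀=0, d₀=1 and mₖ₊₁ = dₖaₖ − mₖ, dₖ₊₁ = (n − mₖ₊₁²)/dₖ, aₖ₊₁ = ⌊(a₀+mₖ₊₁)/dₖ₊₁⌋:
  k=1: m=43, d=44, a=1
  k=2: m=1, d=43, a=1
  k=3: m=42, d=3, a=28
  k=4: m=42, d=43, a=1
  k=5: m=1, d=44, a=1
  k=6: m=43, d=1, a=86
d=1 and a=2a₀=86 at k=6, so the next step gives (m, d) = (43, 44) again — its k=1 value — and the period has length 6.

[43; 1, 1, 28, 1, 1, 86]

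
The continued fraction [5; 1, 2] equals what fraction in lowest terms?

17/3

Using pₖ = aₖpₖ₋₁ + pₖ₋₂ and qₖ = aₖqₖ₋₁ + qₖ₋₂:
  k=0: a=5, p=5, q=1
  k=1: a=1, p=6, q=1
  k=2: a=2, p=17, q=3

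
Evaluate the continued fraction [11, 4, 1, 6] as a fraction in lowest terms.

381/34

Fold from the inside: start with 6/1.
  1 + 1/6 = 7/6
  4 + 6/7 = 34/7
  11 + 7/34 = 381/34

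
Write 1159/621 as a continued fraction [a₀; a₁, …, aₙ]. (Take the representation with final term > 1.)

[1; 1, 6, 2, 13, 3]

1159 = 1·621 + 538
621 = 1·538 + 83
538 = 6·83 + 40
83 = 2·40 + 3
40 = 13·3 + 1
3 = 3·1 + 0  (stop)
So 1159/621 = [1; 1, 6, 2, 13, 3].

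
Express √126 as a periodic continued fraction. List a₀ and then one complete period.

[11; 4, 2, 4, 22]

a₀ = ⌊√126⌋ = 11.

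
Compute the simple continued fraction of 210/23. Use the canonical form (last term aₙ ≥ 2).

[9; 7, 1, 2]

210 = 9*23 + 3
23 = 7*3 + 2
3 = 1*2 + 1
2 = 2*1 + 0  (stop)
So 210/23 = [9; 7, 1, 2].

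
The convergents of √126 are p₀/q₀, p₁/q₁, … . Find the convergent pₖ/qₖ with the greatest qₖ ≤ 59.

√126 = [11; 4, 2, 4, 22, …] (period length 4).
Convergents:
  p_0/q_0 = 11/1
  p_1/q_1 = 45/4
  p_2/q_2 = 101/9
  p_3/q_3 = 449/40
  p_4/q_4 = 9979/889
q_3 = 40 ≤ 59 < 889 = q_4, so the answer is 449/40.

449/40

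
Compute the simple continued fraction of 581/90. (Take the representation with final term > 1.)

[6; 2, 5, 8]

581 = 6×90 + 41
90 = 2×41 + 8
41 = 5×8 + 1
8 = 8×1 + 0  (stop)
So 581/90 = [6; 2, 5, 8].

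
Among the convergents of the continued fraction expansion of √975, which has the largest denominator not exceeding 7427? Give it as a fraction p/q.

77719/2489

√975 = [31; 4, 2, 4, 62, …] (period length 4).
Convergents:
  p_0/q_0 = 31/1
  p_1/q_1 = 125/4
  p_2/q_2 = 281/9
  p_3/q_3 = 1249/40
  p_4/q_4 = 77719/2489
  p_5/q_5 = 312125/9996
q_4 = 2489 ≤ 7427 < 9996 = q_5, so the answer is 77719/2489.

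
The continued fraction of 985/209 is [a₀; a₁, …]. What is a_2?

985 = 4·209 + 149   →  a_0 = 4
209 = 1·149 + 60   →  a_1 = 1
149 = 2·60 + 29   →  a_2 = 2

2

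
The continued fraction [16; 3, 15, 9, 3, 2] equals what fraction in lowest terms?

Using pₖ = aₖpₖ₋₁ + pₖ₋₂ and qₖ = aₖqₖ₋₁ + qₖ₋₂:
  k=0: a=16, p=16, q=1
  k=1: a=3, p=49, q=3
  k=2: a=15, p=751, q=46
  k=3: a=9, p=6808, q=417
  k=4: a=3, p=21175, q=1297
  k=5: a=2, p=49158, q=3011

49158/3011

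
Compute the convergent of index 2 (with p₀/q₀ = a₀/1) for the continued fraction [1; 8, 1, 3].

Using pₖ = aₖpₖ₋₁ + pₖ₋₂, qₖ = aₖqₖ₋₁ + qₖ₋₂ (with p₋₁=1, p₋₂=0, q₋₁=0, q₋₂=1):
  k=0: a=1, p=1, q=1
  k=1: a=8, p=9, q=8
  k=2: a=1, p=10, q=9

10/9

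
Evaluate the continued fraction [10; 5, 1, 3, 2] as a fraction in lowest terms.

529/52

Fold from the inside: start with 2/1.
  3 + 1/2 = 7/2
  1 + 2/7 = 9/7
  5 + 7/9 = 52/9
  10 + 9/52 = 529/52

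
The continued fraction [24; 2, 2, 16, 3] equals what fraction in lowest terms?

6125/251

Using pₖ = aₖpₖ₋₁ + pₖ₋₂ and qₖ = aₖqₖ₋₁ + qₖ₋₂:
  k=0: a=24, p=24, q=1
  k=1: a=2, p=49, q=2
  k=2: a=2, p=122, q=5
  k=3: a=16, p=2001, q=82
  k=4: a=3, p=6125, q=251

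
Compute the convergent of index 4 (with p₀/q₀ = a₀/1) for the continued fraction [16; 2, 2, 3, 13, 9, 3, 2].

Using pₖ = aₖpₖ₋₁ + pₖ₋₂, qₖ = aₖqₖ₋₁ + qₖ₋₂ (with p₋₁=1, p₋₂=0, q₋₁=0, q₋₂=1):
  k=0: a=16, p=16, q=1
  k=1: a=2, p=33, q=2
  k=2: a=2, p=82, q=5
  k=3: a=3, p=279, q=17
  k=4: a=13, p=3709, q=226

3709/226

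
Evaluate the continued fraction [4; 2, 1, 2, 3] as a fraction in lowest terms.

Fold from the inside: start with 3/1.
  2 + 1/3 = 7/3
  1 + 3/7 = 10/7
  2 + 7/10 = 27/10
  4 + 10/27 = 118/27

118/27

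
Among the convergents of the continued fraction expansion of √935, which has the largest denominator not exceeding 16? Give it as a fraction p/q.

214/7

√935 = [30; 1, 1, 2, 1, 2, 1, 1, 60, …] (period length 8).
Convergents:
  p_0/q_0 = 30/1
  p_1/q_1 = 31/1
  p_2/q_2 = 61/2
  p_3/q_3 = 153/5
  p_4/q_4 = 214/7
  p_5/q_5 = 581/19
q_4 = 7 ≤ 16 < 19 = q_5, so the answer is 214/7.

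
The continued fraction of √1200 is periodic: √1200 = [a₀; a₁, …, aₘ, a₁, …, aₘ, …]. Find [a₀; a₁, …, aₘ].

[34; 1, 1, 1, 3, 1, 1, 1, 68]

a₀ = ⌊√1200⌋ = 34.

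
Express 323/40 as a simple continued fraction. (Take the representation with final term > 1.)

323 = 8×40 + 3
40 = 13×3 + 1
3 = 3×1 + 0  (stop)
So 323/40 = [8; 13, 3].

[8; 13, 3]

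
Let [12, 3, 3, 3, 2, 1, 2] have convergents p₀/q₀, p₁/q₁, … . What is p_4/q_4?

935/76

Using pₖ = aₖpₖ₋₁ + pₖ₋₂, qₖ = aₖqₖ₋₁ + qₖ₋₂ (with p₋₁=1, p₋₂=0, q₋₁=0, q₋₂=1):
  k=0: a=12, p=12, q=1
  k=1: a=3, p=37, q=3
  k=2: a=3, p=123, q=10
  k=3: a=3, p=406, q=33
  k=4: a=2, p=935, q=76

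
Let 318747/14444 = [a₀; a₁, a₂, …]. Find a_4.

16

318747 = 22·14444 + 979   →  a_0 = 22
14444 = 14·979 + 738   →  a_1 = 14
979 = 1·738 + 241   →  a_2 = 1
738 = 3·241 + 15   →  a_3 = 3
241 = 16·15 + 1   →  a_4 = 16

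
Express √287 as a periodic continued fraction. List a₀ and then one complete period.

[16; 1, 15, 1, 32]

a₀ = ⌊√287⌋ = 16.
With m₀=0, d₀=1 and mₖ₊₁ = dₖaₖ − mₖ, dₖ₊₁ = (n − mₖ₊₁²)/dₖ, aₖ₊₁ = ⌊(a₀+mₖ₊₁)/dₖ₊₁⌋:
  k=1: m=16, d=31, a=1
  k=2: m=15, d=2, a=15
  k=3: m=15, d=31, a=1
  k=4: m=16, d=1, a=32
d=1 and a=2a₀=32 at k=4, so the next step gives (m, d) = (16, 31) again — its k=1 value — and the period has length 4.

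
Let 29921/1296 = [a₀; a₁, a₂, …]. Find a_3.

7

29921 = 23·1296 + 113   →  a_0 = 23
1296 = 11·113 + 53   →  a_1 = 11
113 = 2·53 + 7   →  a_2 = 2
53 = 7·7 + 4   →  a_3 = 7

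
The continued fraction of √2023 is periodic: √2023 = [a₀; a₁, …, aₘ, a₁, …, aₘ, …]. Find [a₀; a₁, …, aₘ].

a₀ = ⌊√2023⌋ = 44.
With m₀=0, d₀=1 and mₖ₊₁ = dₖaₖ − mₖ, dₖ₊₁ = (n − mₖ₊₁²)/dₖ, aₖ₊₁ = ⌊(a₀+mₖ₊₁)/dₖ₊₁⌋:
  k=1: m=44, d=87, a=1
  k=2: m=43, d=2, a=43
  k=3: m=43, d=87, a=1
  k=4: m=44, d=1, a=88
d=1 and a=2a₀=88 at k=4, so the next step gives (m, d) = (44, 87) again — its k=1 value — and the period has length 4.

[44; 1, 43, 1, 88]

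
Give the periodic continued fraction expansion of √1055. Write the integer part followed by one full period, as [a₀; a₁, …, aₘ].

[32; 2, 12, 2, 64]

a₀ = ⌊√1055⌋ = 32.
With m₀=0, d₀=1 and mₖ₊₁ = dₖaₖ − mₖ, dₖ₊₁ = (n − mₖ₊₁²)/dₖ, aₖ₊₁ = ⌊(a₀+mₖ₊₁)/dₖ₊₁⌋:
  k=1: m=32, d=31, a=2
  k=2: m=30, d=5, a=12
  k=3: m=30, d=31, a=2
  k=4: m=32, d=1, a=64
d=1 and a=2a₀=64 at k=4, so the next step gives (m, d) = (32, 31) again — its k=1 value — and the period has length 4.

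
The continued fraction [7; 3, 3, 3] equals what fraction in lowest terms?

241/33

Using pₖ = aₖpₖ₋₁ + pₖ₋₂ and qₖ = aₖqₖ₋₁ + qₖ₋₂:
  k=0: a=7, p=7, q=1
  k=1: a=3, p=22, q=3
  k=2: a=3, p=73, q=10
  k=3: a=3, p=241, q=33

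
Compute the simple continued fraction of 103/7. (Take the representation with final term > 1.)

[14; 1, 2, 2]

103 = 14×7 + 5
7 = 1×5 + 2
5 = 2×2 + 1
2 = 2×1 + 0  (stop)
So 103/7 = [14; 1, 2, 2].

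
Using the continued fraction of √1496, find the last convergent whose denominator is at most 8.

√1496 = [38; 1, 2, 9, 2, 1, 76, …] (period length 6).
Convergents:
  p_0/q_0 = 38/1
  p_1/q_1 = 39/1
  p_2/q_2 = 116/3
  p_3/q_3 = 1083/28
q_2 = 3 ≤ 8 < 28 = q_3, so the answer is 116/3.

116/3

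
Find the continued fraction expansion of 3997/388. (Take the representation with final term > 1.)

[10; 3, 3, 6, 6]

3997 = 10*388 + 117
388 = 3*117 + 37
117 = 3*37 + 6
37 = 6*6 + 1
6 = 6*1 + 0  (stop)
So 3997/388 = [10; 3, 3, 6, 6].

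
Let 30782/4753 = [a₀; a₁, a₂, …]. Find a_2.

30782 = 6·4753 + 2264   →  a_0 = 6
4753 = 2·2264 + 225   →  a_1 = 2
2264 = 10·225 + 14   →  a_2 = 10

10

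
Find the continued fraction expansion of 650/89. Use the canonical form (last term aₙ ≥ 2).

650 = 7·89 + 27
89 = 3·27 + 8
27 = 3·8 + 3
8 = 2·3 + 2
3 = 1·2 + 1
2 = 2·1 + 0  (stop)
So 650/89 = [7; 3, 3, 2, 1, 2].

[7; 3, 3, 2, 1, 2]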